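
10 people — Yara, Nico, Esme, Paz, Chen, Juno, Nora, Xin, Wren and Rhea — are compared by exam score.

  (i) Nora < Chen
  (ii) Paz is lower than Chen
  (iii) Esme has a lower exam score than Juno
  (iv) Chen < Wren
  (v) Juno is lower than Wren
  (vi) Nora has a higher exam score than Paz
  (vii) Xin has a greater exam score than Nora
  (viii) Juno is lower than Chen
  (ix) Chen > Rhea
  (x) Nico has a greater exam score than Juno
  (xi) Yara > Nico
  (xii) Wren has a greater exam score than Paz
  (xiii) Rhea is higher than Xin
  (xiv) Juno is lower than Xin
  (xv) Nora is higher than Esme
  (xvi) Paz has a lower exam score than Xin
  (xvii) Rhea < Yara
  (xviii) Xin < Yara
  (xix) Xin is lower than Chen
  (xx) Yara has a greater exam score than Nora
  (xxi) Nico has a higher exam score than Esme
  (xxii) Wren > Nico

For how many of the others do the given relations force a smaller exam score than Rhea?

5

Directly below Rhea: Xin.
One step further: Paz, Juno, Nora (4 so far).
One step further: Esme (5 so far).
Nothing else is reachable below Rhea; 5 in all.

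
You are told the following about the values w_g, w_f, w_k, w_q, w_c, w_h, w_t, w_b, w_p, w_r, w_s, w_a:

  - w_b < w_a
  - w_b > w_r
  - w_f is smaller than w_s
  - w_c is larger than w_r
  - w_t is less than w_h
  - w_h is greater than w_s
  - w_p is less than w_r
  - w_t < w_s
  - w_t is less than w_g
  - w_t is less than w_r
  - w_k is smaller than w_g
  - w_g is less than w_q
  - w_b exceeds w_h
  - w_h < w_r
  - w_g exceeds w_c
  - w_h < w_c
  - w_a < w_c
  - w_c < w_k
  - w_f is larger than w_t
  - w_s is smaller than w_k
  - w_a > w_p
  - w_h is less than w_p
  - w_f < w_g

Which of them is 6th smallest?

w_r

The consecutive relations fix a unique order: w_t < w_f < w_s < w_h < w_p < w_r < w_b < w_a < w_c < w_k < w_g < w_q.
Counting 6 from the smallest end gives w_r.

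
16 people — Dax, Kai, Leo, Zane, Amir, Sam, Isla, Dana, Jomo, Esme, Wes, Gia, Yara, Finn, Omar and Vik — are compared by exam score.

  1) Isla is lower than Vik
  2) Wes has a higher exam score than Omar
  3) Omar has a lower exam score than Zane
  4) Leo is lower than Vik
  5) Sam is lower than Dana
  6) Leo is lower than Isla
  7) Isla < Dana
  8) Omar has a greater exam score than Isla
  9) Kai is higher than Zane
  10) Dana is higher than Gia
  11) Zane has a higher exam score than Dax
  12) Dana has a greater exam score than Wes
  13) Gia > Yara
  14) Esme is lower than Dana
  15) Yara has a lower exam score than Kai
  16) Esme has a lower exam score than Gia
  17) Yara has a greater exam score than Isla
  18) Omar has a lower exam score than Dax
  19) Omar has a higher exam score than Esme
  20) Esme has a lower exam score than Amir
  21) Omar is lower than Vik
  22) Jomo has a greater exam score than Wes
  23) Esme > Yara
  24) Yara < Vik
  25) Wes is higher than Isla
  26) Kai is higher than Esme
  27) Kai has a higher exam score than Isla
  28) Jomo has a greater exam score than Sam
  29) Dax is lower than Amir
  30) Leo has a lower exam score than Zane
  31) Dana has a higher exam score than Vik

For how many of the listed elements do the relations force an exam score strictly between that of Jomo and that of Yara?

The relations place Yara below Jomo. An element lies strictly between them when it is forced above Yara and also forced below Jomo.
Above Yara: {Esme, Gia, Omar, Dax, Zane, Wes, Vik, Dana, Amir, Kai}. Below Jomo: {Sam, Leo, Isla, Esme, Omar, Wes}.
Intersection: {Esme, Omar, Wes} — 3.

3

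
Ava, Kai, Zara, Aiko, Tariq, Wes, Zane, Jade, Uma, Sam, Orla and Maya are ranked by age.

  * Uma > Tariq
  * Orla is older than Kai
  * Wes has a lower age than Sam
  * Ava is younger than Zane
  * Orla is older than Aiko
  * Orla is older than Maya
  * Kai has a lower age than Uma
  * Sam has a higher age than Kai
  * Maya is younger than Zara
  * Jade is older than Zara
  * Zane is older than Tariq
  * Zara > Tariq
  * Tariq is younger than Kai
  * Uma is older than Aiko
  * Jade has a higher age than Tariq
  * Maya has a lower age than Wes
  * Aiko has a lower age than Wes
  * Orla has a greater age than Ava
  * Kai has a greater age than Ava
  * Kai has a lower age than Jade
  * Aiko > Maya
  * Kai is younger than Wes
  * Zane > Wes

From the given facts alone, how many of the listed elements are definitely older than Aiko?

From Aiko the given relations immediately reach Uma, Wes, Orla.
From those, Sam, Zane — 5 in total.
No other element is forced above Aiko by the given relations, so the count is 5.

5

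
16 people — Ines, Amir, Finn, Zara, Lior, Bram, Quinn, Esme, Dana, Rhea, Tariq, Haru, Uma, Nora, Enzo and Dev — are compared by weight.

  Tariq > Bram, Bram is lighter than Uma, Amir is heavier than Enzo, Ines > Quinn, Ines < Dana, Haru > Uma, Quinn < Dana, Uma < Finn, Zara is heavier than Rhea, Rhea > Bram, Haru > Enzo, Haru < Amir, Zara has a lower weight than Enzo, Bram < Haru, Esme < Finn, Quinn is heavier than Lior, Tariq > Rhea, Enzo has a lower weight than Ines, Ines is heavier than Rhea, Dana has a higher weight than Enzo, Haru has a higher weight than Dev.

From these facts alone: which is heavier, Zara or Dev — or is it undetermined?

undetermined

Following every chain through Dev: above Dev we get Haru, Amir.
Zara is not reached, and no chain runs the other way from Zara to Dev.
So the given relations leave the order of Dev and Zara undetermined.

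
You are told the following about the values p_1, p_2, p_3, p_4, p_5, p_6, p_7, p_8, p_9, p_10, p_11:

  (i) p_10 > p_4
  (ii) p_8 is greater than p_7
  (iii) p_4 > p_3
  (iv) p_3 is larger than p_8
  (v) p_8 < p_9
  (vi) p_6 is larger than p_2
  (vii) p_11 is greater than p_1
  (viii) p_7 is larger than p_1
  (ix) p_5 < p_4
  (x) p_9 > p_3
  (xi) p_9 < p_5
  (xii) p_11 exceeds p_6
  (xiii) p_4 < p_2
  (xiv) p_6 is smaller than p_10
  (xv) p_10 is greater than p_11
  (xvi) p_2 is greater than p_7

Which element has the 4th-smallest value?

The consecutive relations fix a unique order: p_1 < p_7 < p_8 < p_3 < p_9 < p_5 < p_4 < p_2 < p_6 < p_11 < p_10.
Counting 4 from the smallest end gives p_3.

p_3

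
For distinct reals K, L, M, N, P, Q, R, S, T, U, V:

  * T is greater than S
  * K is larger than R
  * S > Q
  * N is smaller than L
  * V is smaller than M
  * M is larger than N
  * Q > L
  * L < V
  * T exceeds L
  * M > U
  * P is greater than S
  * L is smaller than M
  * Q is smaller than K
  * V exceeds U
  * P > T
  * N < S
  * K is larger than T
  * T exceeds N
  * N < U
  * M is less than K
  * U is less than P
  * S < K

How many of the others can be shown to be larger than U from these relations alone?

The elements the relations force above U are V, M, P, K — no chain reaches any other.
That is 4.

4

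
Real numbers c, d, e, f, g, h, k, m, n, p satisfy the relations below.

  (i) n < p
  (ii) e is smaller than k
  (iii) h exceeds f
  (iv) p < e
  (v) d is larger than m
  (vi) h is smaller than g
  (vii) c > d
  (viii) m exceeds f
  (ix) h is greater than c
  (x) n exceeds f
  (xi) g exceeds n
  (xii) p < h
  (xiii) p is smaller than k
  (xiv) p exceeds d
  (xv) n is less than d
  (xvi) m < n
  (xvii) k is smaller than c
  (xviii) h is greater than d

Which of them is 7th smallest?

k

Piecing the relations together gives one ordering: f < m < n < d < p < e < k < c < h < g.
The 7th smallest is k.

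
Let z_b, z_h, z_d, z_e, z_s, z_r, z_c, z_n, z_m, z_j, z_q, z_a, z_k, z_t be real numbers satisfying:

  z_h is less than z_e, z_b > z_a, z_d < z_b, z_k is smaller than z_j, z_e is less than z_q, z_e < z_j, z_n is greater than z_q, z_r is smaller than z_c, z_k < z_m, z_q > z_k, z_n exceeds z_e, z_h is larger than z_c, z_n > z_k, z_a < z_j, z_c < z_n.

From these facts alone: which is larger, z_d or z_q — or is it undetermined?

Following every chain through z_d: above z_d we get z_b.
z_q is not reached, and no chain runs the other way from z_q to z_d.
So the given relations leave the order of z_d and z_q undetermined.

undetermined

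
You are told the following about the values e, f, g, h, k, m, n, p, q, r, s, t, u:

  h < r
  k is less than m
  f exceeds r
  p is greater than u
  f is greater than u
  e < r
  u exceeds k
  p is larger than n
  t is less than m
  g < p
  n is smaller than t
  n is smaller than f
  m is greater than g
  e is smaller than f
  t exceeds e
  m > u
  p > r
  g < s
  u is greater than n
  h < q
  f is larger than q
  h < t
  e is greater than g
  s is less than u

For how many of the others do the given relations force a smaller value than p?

8

The elements the relations force below p are n, g, e, h, k, r, s, u — no chain reaches any other.
That is 8.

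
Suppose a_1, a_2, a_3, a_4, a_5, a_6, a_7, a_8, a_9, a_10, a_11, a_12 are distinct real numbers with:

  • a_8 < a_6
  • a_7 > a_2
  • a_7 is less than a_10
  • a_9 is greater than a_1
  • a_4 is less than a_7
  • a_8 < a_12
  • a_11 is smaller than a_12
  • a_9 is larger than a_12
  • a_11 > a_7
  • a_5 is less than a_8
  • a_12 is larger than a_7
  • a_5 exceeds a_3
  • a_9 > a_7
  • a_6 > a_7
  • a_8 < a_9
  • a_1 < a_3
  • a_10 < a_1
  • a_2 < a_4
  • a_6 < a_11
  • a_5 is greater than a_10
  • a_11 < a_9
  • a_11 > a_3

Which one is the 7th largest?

a_3

The consecutive relations fix a unique order: a_2 < a_4 < a_7 < a_10 < a_1 < a_3 < a_5 < a_8 < a_6 < a_11 < a_12 < a_9.
Counting 7 from the largest end gives a_3.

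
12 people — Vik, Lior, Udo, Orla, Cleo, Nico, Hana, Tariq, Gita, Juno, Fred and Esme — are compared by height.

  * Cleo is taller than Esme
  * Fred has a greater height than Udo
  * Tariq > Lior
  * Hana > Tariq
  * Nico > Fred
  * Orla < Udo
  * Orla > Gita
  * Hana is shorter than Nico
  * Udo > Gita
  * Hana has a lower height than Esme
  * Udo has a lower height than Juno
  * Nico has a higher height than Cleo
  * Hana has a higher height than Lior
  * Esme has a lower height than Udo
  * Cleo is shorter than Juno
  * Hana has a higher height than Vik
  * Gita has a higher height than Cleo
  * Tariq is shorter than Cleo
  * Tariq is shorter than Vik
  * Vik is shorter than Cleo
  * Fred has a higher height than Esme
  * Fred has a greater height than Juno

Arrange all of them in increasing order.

Lior < Tariq < Vik < Hana < Esme < Cleo < Gita < Orla < Udo < Juno < Fred < Nico

Each adjacent pair is fixed by a given relation: Lior < Tariq; Tariq < Vik; Vik < Hana; Hana < Esme; Esme < Cleo; Cleo < Gita; Gita < Orla; Orla < Udo; Udo < Juno; Juno < Fred; Fred < Nico. Chaining them end to end gives the full order.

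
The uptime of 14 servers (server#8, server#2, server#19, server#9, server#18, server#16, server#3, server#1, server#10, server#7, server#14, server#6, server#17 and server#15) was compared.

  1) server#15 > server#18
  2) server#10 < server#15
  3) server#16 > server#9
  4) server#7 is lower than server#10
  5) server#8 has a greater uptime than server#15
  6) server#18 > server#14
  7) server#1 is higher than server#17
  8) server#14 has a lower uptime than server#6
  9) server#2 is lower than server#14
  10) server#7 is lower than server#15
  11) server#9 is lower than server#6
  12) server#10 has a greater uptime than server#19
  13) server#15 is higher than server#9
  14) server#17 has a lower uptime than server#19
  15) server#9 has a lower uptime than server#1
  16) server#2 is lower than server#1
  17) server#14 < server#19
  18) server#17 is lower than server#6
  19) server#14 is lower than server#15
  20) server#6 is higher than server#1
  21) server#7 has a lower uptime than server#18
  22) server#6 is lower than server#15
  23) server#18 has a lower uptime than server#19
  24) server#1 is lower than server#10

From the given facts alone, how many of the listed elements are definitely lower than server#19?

5

From server#19 the given relations immediately reach server#17, server#14, server#18.
From those, server#7, server#2 — 5 in total.
No other element is forced below server#19 by the given relations, so the count is 5.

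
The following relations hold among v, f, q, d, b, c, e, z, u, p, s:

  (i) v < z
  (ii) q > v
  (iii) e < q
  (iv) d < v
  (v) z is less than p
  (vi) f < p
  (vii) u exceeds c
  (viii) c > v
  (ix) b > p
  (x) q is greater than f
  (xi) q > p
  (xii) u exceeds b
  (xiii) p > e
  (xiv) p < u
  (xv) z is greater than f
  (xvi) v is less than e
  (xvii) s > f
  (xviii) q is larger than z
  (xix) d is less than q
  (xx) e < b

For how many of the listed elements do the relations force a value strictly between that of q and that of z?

Chaining upward from z reaches: p, b, u.
Chaining downward from q reaches: f, d, v, e, p.
Strictly between z and q are those in both lists: p — 1 element.

1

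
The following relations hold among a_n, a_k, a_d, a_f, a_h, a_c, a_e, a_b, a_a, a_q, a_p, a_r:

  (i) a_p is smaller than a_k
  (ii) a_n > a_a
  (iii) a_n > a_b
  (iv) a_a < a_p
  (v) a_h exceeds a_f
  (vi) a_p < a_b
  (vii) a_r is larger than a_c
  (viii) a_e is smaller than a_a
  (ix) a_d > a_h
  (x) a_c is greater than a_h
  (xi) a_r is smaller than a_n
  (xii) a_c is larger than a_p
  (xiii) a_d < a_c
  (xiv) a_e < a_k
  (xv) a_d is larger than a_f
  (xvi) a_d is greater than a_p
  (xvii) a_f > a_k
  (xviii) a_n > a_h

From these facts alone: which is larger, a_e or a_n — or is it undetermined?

Following the relations from a_e: a_e < a_k < a_f < a_h < a_d < a_c < a_r < a_n.
So a_n is larger.

a_n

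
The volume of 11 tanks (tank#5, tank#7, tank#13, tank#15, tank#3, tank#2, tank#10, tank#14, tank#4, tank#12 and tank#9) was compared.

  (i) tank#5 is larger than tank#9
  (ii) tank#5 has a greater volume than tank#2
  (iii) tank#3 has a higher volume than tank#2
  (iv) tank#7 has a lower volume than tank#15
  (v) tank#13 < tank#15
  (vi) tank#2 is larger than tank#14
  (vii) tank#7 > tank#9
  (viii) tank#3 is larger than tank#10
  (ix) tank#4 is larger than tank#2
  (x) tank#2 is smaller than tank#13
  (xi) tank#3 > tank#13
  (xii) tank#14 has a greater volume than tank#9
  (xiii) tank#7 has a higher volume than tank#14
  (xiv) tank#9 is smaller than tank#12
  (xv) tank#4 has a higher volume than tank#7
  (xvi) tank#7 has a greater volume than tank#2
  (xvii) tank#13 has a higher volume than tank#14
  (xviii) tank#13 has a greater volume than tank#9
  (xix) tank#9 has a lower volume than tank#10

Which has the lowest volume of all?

Chaining upward from tank#9: directly above it, tank#14, tank#13, tank#12, tank#10, tank#7, tank#5; then tank#2, tank#3, tank#4, tank#15.
That covers every other element, and nothing is given below tank#9, so tank#9 is the lowest volume.

tank#9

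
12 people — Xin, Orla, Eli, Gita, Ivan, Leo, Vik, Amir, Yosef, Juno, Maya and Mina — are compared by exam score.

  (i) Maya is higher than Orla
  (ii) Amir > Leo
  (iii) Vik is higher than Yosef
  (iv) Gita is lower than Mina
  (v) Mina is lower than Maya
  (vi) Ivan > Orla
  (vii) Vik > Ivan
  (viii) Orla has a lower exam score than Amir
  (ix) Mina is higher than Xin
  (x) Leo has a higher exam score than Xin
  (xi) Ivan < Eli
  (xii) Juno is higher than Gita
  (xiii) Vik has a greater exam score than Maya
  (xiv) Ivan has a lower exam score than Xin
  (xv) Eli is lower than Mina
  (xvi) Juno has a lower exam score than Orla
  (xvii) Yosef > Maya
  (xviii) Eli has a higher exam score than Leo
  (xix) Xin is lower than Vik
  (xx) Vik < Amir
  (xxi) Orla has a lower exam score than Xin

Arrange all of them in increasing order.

The consecutive links are each given: Gita < Juno; Juno < Orla; Orla < Ivan; Ivan < Xin; Xin < Leo; Leo < Eli; Eli < Mina; Mina < Maya; Maya < Yosef; Yosef < Vik; Vik < Amir.

Gita < Juno < Orla < Ivan < Xin < Leo < Eli < Mina < Maya < Yosef < Vik < Amir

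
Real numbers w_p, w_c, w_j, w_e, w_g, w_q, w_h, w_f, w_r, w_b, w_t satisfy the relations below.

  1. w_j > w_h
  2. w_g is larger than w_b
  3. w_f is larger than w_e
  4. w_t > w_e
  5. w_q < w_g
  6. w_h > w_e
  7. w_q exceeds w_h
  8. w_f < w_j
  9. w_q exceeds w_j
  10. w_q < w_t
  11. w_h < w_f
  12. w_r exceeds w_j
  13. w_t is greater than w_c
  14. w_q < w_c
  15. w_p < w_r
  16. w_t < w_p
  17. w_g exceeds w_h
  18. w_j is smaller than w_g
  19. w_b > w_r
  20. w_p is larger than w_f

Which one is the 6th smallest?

The consecutive relations fix a unique order: w_e < w_h < w_f < w_j < w_q < w_c < w_t < w_p < w_r < w_b < w_g.
Counting 6 from the smallest end gives w_c.

w_c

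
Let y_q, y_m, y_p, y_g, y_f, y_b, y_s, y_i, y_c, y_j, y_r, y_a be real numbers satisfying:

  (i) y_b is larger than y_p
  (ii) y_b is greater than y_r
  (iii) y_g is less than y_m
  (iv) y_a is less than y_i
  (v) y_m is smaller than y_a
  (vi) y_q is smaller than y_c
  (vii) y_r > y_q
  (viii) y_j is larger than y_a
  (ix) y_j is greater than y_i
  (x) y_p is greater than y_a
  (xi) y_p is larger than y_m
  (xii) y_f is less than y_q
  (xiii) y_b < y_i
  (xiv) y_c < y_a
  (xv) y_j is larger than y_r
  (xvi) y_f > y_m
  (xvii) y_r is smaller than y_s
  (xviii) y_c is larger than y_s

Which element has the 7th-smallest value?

Chaining the given pairs: y_g < y_m < y_f < y_q < y_r < y_s < y_c < y_a < y_p < y_b < y_i < y_j.
Counting 7 from the smallest end gives y_c.

y_c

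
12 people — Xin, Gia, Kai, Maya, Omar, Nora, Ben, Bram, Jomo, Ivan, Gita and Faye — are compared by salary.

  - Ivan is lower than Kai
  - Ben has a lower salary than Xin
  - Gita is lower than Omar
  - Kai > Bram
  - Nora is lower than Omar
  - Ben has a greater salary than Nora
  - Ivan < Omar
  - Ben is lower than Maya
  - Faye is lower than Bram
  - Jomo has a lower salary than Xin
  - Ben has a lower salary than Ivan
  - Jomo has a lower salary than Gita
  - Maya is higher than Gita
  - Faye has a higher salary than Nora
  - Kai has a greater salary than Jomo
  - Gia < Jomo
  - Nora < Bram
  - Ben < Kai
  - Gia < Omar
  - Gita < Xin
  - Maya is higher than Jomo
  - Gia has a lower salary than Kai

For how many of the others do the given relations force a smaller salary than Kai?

7

The elements the relations force below Kai are Nora, Ben, Faye, Gia, Jomo, Ivan, Bram — no chain reaches any other.
That is 7.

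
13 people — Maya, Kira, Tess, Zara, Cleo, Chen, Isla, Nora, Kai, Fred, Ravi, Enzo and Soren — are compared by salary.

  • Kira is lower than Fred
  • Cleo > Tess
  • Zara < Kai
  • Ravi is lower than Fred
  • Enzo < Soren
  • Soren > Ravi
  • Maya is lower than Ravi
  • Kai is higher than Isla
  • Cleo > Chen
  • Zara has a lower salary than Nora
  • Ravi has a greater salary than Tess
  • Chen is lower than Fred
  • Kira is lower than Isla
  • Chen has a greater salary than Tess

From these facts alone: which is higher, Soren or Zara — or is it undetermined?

undetermined

Following every chain through Zara: above Zara we get Nora, Kai.
Soren is not reached, and no chain runs the other way from Soren to Zara.
So the given relations leave the order of Zara and Soren undetermined.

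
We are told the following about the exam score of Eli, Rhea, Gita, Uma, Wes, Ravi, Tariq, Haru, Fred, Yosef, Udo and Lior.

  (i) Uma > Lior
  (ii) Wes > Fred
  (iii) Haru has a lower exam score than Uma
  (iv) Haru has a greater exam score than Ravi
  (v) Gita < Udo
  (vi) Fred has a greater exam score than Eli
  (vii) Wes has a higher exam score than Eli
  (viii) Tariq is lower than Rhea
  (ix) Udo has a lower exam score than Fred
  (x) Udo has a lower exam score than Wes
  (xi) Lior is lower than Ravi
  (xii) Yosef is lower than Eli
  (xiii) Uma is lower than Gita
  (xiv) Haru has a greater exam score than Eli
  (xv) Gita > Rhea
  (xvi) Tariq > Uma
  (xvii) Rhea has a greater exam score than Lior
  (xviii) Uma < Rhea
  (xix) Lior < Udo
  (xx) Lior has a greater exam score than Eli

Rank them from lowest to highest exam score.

Nothing is placed below Yosef, so it is least; from there Yosef < Eli; Eli < Lior; Lior < Ravi; Ravi < Haru; Haru < Uma; Uma < Tariq; Tariq < Rhea; Rhea < Gita; Gita < Udo; Udo < Fred; Fred < Wes, each given directly.

Yosef < Eli < Lior < Ravi < Haru < Uma < Tariq < Rhea < Gita < Udo < Fred < Wes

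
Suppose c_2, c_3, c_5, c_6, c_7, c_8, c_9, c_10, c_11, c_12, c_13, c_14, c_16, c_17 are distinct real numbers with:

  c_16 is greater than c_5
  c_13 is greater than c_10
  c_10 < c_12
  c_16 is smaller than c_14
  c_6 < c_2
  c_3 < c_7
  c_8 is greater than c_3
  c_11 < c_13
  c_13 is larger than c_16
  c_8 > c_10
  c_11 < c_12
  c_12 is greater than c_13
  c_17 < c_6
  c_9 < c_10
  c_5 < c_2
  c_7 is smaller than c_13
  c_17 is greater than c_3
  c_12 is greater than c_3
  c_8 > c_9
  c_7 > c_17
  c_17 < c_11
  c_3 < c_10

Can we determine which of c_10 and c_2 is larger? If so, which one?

Following every chain through c_10: above c_10 we get c_13, c_12, c_8; below c_10 we get c_3, c_9.
c_2 is not reached, and no chain runs the other way from c_2 to c_10.
So the given relations leave the order of c_10 and c_2 undetermined.

undetermined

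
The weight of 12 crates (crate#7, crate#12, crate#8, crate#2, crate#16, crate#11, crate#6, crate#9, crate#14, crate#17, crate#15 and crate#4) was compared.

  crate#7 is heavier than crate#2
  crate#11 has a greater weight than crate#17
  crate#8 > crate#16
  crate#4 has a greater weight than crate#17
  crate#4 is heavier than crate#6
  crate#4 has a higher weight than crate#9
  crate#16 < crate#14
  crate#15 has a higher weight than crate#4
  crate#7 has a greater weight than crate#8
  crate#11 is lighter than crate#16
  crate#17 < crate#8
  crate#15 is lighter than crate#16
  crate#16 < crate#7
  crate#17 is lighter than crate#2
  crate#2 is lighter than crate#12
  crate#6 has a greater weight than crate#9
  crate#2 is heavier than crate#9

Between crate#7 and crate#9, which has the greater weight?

Link the given pairs in sequence: crate#9 < crate#6; crate#6 < crate#4; crate#4 < crate#15; crate#15 < crate#16; crate#16 < crate#7.
Together: crate#9 < crate#6 < crate#4 < crate#15 < crate#16 < crate#7.
So crate#9 < crate#7; crate#7 is the heavier of the two.

crate#7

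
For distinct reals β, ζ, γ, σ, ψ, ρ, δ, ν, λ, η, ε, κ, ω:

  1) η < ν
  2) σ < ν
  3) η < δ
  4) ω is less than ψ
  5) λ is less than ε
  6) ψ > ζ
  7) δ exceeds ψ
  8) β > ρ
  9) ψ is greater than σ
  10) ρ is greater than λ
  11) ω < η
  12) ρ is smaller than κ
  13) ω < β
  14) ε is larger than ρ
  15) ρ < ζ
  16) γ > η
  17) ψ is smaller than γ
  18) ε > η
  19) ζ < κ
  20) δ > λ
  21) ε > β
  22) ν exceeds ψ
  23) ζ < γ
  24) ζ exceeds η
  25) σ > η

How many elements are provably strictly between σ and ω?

1

Chaining upward from ω reaches: η, ζ, β, ψ, ν, δ, γ, ε, κ.
Chaining downward from σ reaches: η.
Strictly between ω and σ are those in both lists: η — 1 element.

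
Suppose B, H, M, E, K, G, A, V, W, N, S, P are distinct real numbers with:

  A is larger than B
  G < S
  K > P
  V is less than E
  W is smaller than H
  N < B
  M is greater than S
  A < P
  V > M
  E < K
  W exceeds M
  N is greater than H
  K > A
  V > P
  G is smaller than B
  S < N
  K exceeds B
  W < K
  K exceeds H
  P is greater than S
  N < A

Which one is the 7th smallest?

B

The consecutive relations fix a unique order: G < S < M < W < H < N < B < A < P < V < E < K.
Counting 7 from the smallest end gives B.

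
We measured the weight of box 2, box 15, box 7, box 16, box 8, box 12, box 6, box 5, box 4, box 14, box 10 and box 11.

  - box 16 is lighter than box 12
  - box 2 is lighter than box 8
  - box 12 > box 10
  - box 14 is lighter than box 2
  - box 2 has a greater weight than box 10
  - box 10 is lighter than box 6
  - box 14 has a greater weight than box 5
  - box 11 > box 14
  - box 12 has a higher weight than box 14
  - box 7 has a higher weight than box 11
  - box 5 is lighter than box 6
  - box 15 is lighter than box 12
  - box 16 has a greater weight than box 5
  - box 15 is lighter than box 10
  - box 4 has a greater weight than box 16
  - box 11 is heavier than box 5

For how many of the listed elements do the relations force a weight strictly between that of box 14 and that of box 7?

1

The relations place box 14 below box 7. An element lies strictly between them when it is forced above box 14 and also forced below box 7.
Above box 14: {box 2, box 11, box 12, box 8}. Below box 7: {box 5, box 11}.
Intersection: {box 11} — 1.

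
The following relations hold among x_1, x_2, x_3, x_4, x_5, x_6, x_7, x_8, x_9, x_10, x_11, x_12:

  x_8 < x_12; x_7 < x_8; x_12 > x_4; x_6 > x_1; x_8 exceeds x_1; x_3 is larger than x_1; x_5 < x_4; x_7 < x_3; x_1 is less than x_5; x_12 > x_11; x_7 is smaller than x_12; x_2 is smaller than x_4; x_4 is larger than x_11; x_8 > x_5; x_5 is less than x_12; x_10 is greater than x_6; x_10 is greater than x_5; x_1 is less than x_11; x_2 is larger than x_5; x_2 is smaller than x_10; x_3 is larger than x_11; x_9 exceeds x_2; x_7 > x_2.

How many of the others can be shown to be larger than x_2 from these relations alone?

7

Directly above x_2: x_9, x_7, x_10, x_4.
One step further: x_3, x_8, x_12 (7 so far).
No other element is forced above x_2 by the given relations, so the count is 7.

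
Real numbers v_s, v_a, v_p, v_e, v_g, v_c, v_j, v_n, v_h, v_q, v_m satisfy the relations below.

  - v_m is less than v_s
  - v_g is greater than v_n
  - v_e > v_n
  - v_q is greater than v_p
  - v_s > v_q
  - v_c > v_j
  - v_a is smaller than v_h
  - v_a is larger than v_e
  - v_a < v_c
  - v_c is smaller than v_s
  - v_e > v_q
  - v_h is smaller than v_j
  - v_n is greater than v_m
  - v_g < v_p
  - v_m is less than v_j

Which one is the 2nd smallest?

v_n

Chaining the given pairs: v_m < v_n < v_g < v_p < v_q < v_e < v_a < v_h < v_j < v_c < v_s.
Counting 2 from the smallest end gives v_n.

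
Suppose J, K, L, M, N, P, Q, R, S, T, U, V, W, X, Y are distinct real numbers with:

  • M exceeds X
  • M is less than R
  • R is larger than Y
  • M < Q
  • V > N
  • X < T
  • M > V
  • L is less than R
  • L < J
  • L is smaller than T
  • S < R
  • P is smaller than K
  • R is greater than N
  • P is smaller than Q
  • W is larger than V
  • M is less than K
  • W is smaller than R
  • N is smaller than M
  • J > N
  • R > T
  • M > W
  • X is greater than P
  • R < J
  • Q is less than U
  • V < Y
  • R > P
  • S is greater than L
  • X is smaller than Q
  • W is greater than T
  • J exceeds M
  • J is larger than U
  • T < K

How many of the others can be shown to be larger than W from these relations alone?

Directly above W: M, R.
One step further: Q, K, J (5 so far).
One step further: U (6 so far).
No other element is forced above W by the given relations, so the count is 6.

6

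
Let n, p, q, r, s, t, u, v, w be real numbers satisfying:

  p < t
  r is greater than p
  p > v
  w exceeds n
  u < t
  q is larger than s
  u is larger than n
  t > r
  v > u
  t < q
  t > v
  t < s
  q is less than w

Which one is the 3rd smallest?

v

Piecing the relations together gives one ordering: n < u < v < p < r < t < s < q < w.
Counting 3 from the smallest end gives v.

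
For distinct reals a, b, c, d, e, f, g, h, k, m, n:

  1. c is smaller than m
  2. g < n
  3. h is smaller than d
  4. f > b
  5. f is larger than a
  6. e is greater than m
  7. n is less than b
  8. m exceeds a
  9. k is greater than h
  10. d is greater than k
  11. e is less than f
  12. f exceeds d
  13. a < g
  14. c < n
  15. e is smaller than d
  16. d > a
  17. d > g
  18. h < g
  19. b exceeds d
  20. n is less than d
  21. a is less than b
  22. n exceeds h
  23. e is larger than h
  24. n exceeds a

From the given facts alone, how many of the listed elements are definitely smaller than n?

From n the given relations immediately reach h, a, c, g.
No other element is forced below n by the given relations, so the count is 4.

4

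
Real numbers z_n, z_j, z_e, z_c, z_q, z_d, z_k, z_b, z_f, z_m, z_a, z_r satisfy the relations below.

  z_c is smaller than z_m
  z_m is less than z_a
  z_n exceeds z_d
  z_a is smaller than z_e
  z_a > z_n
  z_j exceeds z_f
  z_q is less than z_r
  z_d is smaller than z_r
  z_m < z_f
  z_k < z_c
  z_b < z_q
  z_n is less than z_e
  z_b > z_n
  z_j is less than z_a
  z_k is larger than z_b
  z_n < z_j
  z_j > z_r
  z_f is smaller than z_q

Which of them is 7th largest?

Chaining the given pairs: z_d < z_n < z_b < z_k < z_c < z_m < z_f < z_q < z_r < z_j < z_a < z_e.
Counting 7 from the largest end gives z_m.

z_m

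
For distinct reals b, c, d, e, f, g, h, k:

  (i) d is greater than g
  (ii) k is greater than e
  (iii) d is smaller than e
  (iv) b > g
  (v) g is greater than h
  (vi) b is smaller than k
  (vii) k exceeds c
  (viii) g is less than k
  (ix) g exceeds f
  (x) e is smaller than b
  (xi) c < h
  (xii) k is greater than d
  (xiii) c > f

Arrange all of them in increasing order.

f < c < h < g < d < e < b < k

Each adjacent pair is fixed by a given relation: f < c; c < h; h < g; g < d; d < e; e < b; b < k. Chaining them end to end gives the full order.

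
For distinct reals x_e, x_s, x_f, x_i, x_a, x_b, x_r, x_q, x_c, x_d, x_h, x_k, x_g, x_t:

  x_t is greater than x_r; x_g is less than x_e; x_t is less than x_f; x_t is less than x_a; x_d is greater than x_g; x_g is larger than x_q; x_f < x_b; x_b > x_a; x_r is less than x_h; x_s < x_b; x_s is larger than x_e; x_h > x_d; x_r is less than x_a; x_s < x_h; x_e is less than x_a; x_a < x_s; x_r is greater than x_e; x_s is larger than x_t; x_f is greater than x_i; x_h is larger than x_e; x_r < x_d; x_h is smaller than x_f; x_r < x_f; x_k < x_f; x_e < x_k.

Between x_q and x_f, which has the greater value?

Following the relations from x_q: x_q < x_g < x_e < x_r < x_t < x_a < x_s < x_h < x_f.
So x_q < x_f; x_f is the larger of the two.

x_f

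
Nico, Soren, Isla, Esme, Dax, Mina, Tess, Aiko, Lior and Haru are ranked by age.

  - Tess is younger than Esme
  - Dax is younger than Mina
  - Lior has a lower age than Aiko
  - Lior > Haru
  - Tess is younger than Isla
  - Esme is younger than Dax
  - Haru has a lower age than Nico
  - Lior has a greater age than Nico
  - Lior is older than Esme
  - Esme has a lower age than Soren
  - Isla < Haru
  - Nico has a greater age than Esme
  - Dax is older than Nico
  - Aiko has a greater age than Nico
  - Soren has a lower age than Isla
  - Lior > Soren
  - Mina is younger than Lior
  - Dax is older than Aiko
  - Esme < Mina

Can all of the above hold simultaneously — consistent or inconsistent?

Chaining the given relations yields Aiko < Dax < Mina < Lior, so Aiko < Lior. But one relation states Lior < Aiko. These cannot both hold.

inconsistent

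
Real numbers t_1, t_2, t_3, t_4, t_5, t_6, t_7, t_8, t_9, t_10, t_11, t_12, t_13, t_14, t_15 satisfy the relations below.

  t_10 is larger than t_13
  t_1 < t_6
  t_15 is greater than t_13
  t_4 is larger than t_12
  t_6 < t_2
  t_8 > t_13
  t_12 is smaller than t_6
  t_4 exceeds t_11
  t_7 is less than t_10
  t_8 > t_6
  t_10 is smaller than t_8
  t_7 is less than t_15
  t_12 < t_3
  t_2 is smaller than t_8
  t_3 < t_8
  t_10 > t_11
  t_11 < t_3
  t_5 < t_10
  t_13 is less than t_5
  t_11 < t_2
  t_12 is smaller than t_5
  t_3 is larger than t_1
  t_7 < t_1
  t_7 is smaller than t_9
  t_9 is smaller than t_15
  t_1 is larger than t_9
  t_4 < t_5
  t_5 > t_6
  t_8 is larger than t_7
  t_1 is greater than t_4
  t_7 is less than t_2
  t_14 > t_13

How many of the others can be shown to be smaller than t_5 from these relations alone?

8

Directly below t_5: t_12, t_13, t_4, t_6.
One step further: t_11, t_1 (6 so far).
One step further: t_7, t_9 (8 so far).
Nothing else is reachable below t_5; 8 in all.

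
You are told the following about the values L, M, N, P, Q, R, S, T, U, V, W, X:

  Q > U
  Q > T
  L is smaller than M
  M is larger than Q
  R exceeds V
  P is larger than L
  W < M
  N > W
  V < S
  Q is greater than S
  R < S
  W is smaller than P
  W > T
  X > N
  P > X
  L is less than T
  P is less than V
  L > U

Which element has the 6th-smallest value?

The consecutive relations fix a unique order: U < L < T < W < N < X < P < V < R < S < Q < M.
The 6th smallest is X.

X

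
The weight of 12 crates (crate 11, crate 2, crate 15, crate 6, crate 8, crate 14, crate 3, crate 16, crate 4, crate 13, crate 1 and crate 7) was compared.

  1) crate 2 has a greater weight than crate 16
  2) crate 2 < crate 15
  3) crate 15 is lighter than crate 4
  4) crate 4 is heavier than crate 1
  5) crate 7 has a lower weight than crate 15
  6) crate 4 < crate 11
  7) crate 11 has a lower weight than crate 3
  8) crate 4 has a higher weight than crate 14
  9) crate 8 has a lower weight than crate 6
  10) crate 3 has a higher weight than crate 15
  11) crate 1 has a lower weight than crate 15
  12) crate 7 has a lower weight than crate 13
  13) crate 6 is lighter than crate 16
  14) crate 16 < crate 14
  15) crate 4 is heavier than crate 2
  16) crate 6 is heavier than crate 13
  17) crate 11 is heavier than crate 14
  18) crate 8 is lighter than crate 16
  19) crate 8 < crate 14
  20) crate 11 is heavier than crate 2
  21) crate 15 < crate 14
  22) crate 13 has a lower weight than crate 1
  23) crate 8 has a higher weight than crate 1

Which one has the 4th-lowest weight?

crate 8

Piecing the relations together gives one ordering: crate 7 < crate 13 < crate 1 < crate 8 < crate 6 < crate 16 < crate 2 < crate 15 < crate 14 < crate 4 < crate 11 < crate 3.
The 4th smallest is crate 8.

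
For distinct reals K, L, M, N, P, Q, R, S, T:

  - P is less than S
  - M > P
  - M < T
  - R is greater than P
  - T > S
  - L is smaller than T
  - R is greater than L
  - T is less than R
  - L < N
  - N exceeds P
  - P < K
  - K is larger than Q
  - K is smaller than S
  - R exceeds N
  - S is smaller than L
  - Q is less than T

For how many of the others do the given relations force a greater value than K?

5

Directly above K: S.
One step further: L, T (3 so far).
One step further: N, R (5 so far).
No other element is forced above K by the given relations, so the count is 5.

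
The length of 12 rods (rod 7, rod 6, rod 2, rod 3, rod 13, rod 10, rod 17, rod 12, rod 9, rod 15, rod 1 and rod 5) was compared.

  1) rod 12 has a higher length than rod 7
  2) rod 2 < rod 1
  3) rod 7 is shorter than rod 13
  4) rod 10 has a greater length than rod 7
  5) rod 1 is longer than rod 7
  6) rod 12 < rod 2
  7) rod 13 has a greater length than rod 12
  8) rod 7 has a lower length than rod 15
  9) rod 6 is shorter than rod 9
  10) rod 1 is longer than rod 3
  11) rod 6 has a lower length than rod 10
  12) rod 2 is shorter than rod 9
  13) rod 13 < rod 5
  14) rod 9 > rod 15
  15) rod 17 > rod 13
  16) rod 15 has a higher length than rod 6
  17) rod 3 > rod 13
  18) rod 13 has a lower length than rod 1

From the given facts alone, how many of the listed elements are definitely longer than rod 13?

The elements the relations force above rod 13 are rod 5, rod 3, rod 1, rod 17 — no chain reaches any other.
That is 4.

4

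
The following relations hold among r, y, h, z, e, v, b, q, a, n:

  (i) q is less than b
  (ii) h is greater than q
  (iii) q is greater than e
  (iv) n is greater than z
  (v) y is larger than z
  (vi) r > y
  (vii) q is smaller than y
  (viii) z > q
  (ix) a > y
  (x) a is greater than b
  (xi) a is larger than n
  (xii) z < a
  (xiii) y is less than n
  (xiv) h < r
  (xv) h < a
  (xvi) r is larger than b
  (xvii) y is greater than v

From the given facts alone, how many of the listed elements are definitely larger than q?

The elements the relations force above q are z, h, b, y, n, r, a — no chain reaches any other.
That is 7.

7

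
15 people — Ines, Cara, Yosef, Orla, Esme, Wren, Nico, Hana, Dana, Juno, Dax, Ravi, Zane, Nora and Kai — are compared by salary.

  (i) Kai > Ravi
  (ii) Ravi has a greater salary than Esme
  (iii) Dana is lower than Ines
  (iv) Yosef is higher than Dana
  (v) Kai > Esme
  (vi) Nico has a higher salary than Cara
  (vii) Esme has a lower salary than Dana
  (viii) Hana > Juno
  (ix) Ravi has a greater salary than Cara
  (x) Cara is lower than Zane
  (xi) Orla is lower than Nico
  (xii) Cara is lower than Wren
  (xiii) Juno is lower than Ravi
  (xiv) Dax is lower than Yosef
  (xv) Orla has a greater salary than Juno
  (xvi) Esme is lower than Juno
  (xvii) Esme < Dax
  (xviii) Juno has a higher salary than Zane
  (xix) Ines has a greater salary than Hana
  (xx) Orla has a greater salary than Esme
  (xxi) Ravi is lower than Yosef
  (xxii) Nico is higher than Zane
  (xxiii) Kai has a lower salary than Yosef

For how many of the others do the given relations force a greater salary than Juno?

Directly above Juno: Ravi, Orla, Hana.
One step further: Kai, Yosef, Nico, Ines (7 so far).
No other element is forced above Juno by the given relations, so the count is 7.

7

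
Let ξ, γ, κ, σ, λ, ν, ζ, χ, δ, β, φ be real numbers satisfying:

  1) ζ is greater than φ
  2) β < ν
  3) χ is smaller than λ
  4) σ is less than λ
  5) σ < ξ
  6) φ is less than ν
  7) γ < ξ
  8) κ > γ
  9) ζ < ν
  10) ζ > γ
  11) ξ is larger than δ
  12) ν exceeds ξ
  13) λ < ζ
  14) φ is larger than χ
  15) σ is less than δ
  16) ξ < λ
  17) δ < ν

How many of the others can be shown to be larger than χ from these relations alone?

4

Directly above χ: φ, λ.
One step further: ζ, ν (4 so far).
Nothing else is reachable above χ; 4 in all.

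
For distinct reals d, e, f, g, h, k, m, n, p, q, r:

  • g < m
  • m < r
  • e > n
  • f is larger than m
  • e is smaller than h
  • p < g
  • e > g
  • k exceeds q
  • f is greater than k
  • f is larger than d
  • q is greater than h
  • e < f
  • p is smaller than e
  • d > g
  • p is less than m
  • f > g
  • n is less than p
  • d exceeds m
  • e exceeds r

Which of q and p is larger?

Following the relations from p: p < g < m < r < e < h < q.
So p < q; q is the larger of the two.

q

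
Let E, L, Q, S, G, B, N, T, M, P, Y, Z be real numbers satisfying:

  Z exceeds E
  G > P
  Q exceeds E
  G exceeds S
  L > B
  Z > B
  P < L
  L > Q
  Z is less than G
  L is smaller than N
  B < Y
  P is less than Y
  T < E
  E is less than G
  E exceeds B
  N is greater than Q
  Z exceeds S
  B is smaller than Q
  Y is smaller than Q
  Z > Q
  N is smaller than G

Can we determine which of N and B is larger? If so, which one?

B < E and E < Q give B < Q.
With Q < L: B < E < Q < L.
With L < N: B < E < Q < L < N.
So N is larger.

N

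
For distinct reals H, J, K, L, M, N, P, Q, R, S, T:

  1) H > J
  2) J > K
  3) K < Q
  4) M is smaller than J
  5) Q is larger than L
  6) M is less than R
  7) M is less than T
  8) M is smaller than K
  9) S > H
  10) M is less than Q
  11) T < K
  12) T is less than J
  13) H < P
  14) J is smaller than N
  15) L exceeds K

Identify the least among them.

M

Chaining upward from M: directly above it, T, K, R, J, Q; then L, H, N; then P, S.
That covers every other element, and nothing is given below M, so M is the least.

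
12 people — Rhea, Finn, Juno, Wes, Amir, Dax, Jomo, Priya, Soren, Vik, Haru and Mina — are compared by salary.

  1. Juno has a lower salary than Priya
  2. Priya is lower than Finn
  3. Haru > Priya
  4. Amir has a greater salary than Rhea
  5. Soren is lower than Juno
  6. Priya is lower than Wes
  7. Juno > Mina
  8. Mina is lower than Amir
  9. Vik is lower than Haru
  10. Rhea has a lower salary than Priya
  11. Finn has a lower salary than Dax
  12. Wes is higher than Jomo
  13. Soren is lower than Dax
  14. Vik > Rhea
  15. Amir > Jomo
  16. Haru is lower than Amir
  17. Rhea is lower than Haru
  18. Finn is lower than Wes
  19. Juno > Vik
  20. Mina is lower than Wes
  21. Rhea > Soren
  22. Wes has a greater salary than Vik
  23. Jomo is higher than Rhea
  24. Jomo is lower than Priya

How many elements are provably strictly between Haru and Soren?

5

Chaining upward from Soren reaches: Rhea, Vik, Juno, Jomo, Priya, Finn, Wes, Amir, Dax.
Chaining downward from Haru reaches: Mina, Rhea, Vik, Juno, Jomo, Priya.
Strictly between Soren and Haru are those in both lists: Rhea, Vik, Juno, Jomo, Priya — 5 elements.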